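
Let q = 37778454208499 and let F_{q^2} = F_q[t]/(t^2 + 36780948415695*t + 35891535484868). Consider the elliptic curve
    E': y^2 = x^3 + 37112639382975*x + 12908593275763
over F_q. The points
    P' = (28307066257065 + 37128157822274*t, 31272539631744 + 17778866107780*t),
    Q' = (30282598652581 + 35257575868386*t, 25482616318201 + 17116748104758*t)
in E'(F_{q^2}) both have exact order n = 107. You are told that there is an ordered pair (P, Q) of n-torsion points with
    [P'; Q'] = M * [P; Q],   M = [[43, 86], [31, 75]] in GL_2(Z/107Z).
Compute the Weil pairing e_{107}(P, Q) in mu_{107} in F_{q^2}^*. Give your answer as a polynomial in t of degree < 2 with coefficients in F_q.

11414354192214 + 23706622536952*t

e_{107} is bilinear + alternating on E[107], so e_{107}(43*P + 86*Q, 31*P + 75*Q) = e_{107}(P,Q)^(43*75-86*31).
det(M) mod 107 = 24; its inverse in (Z/107)^* is 58 (check: 24*58 mod 107 = 1).
n = 107 = (1101011)_2 (7 bits, wt 5); accumulate f_{107,P'}(Q'+S)/f_{107,P'}(S) along the 6-step ladder.
f_P(D_Q)/f_Q(D_P) = 15894240138787 + 23370737333991*t.
(15894240138787 + 23370737333991*t)^{58} mod (37778454208499,f) = 11414354192214 + 23706622536952*t.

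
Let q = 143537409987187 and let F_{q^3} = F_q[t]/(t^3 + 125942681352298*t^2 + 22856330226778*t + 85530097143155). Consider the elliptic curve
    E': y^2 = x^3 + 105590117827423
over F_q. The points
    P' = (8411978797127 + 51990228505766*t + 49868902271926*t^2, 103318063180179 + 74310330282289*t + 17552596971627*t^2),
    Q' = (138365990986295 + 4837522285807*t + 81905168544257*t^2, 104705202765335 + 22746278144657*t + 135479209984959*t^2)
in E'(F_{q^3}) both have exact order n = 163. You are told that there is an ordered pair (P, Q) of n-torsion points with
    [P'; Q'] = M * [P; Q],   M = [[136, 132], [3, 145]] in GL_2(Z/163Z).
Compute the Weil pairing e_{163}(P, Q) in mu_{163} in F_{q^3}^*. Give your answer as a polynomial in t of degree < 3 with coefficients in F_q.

Alternating bilinearity on E[163] (values in mu_{163} in F_{143537409987187^3}) gives e(P',Q') = e(P,Q)^det(M).
136*145 - 132*3 = 19324; reduced mod 163: det = 90, inverse 96.
Build f_{163,P'} and f_{163,Q'} via the 8-bit ladder of 163=10100011_2; evaluate at shifted divisors; quotient in F_{143537409987187^3}.
Miller gives e_{163}(P',Q') = 134874829285417 + 83745937181952*t + 86001330102012*t^2 in F_{143537409987187^3}.
e_{163}(P,Q) = (134874829285417 + 83745937181952*t + 86001330102012*t^2)^{96} = 28965092063827 + 52886339732644*t + 117344334083633*t^2.

28965092063827 + 52886339732644*t + 117344334083633*t^2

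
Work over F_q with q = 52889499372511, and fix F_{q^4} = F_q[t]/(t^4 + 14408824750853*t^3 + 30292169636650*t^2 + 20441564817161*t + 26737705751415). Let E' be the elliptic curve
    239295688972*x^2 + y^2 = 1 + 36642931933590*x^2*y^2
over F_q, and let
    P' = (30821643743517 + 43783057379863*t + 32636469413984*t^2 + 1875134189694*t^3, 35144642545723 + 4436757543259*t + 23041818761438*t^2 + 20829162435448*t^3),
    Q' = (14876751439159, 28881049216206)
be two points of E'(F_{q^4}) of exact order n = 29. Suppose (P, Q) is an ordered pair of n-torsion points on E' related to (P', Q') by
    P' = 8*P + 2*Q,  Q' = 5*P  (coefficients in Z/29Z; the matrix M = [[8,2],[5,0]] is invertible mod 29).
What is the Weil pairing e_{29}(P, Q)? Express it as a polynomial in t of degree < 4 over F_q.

Under M = [[8,2],[5,0]] in GL_2(Z/29), e_{29}(P',Q') = e_{29}(P,Q)^(8*0-2*5 mod 29).
8*0 - 2*5 = -10; reduced mod 29: det = 19, inverse 26.
Map (x,y)_Ed via u=(1+y)/(1-y), v=(1+y)/((1-y)x) to Montgomery A=45616683803104,B=37793759641460; then to (a',b')=(41400296181664,24688831527715).
Miller loop for e_{29} over F_{52889499372511^4}: bits of 29 = 11101; 4 double steps + 3 add steps, l/v at each.
e_{29}(P',Q') = 983138906373 + 20921830105916*t + 30130045184588*t^2 + 48532571273316*t^3.
e_{29}(P,Q) = (983138906373 + 20921830105916*t + 30130045184588*t^2 + 48532571273316*t^3)^{26} = 44665987399153 + 45889772907348*t + 40418627247645*t^2 + 44006215959117*t^3.

44665987399153 + 45889772907348*t + 40418627247645*t^2 + 44006215959117*t^3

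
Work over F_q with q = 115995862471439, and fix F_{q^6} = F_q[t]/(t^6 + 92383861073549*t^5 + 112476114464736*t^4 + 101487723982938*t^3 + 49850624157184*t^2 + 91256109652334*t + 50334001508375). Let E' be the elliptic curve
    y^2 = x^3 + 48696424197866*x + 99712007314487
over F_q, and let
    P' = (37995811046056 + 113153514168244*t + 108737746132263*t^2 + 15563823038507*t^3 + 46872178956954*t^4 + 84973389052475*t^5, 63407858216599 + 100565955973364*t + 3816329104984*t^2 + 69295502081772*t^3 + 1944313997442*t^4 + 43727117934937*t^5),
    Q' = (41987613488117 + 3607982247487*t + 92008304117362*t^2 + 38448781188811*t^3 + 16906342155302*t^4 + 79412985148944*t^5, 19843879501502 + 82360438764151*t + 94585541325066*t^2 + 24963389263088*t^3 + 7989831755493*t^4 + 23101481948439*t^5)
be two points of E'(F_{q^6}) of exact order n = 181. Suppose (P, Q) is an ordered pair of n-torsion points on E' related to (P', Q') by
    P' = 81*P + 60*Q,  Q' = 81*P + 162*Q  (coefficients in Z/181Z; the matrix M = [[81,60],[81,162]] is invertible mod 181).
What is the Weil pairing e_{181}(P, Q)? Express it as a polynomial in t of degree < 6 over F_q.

66576994377320 + 97371352127474*t + 7212312117749*t^2 + 62770149882803*t^3 + 89931979282749*t^4 + 111790160193412*t^5

e_{181}(aP+bQ,cP+dQ) = e_{181}(P,Q)^(ad-bc); with (a,b,c,d)=(81,60,81,162) this gives the det-181 law.
Hence e(P,Q) = e(P',Q')^{82} where 82 = 117^{-1} mod 181.
Miller loop for e_{181} over F_{115995862471439^6}: bits of 181 = 10110101; 7 double steps + 4 add steps, l/v at each.
f_P(D_Q)/f_Q(D_P) = 3951611924714 + 82571930129858*t + 83705456302959*t^2 + 99888571759253*t^3 + 46814790878198*t^4 + 80324106787726*t^5.
Raise to 82: e(P,Q) = 66576994377320 + 97371352127474*t + 7212312117749*t^2 + 62770149882803*t^3 + 89931979282749*t^4 + 111790160193412*t^5 in mu_{181}.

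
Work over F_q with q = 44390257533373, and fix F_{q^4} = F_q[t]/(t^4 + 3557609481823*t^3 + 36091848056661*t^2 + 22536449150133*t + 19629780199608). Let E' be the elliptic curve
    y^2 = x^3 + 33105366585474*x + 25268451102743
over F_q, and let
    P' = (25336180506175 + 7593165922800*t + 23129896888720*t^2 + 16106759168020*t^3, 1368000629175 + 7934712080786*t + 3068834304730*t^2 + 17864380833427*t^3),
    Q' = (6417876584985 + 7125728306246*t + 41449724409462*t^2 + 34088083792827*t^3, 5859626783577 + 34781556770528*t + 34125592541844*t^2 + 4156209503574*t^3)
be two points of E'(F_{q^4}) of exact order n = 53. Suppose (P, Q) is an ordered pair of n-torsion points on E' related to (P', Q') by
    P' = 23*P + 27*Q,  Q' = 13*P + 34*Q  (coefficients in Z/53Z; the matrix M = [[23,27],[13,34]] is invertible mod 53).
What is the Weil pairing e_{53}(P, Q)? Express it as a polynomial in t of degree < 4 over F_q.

Since e_{53}(P,P)=e_{53}(Q,Q)=1 and e_{53}(Q,P)=e_{53}(P,Q)^{-1}, expanding e_{53}(23*P + 27*Q,13*P + 34*Q) leaves e(P,Q)^det(M).
So e_{53}(P,Q) = e_{53}(P',Q')^{38}, since 7*38 = 1 mod 53.
Miller loop for e_{53} over F_{44390257533373^4}: bits of 53 = 110101; 5 double steps + 3 add steps, l/v at each.
Miller gives e_{53}(P',Q') = 43996456737985 + 22792963427464*t + 36365548167687*t^2 + 35748621349382*t^3 in F_{44390257533373^4}.
Hence e(P,Q) = 35576026976381 + 21931737220656*t + 41801644335868*t^2 + 10768794404189*t^3 in F_{44390257533373^4}^*.

35576026976381 + 21931737220656*t + 41801644335868*t^2 + 10768794404189*t^3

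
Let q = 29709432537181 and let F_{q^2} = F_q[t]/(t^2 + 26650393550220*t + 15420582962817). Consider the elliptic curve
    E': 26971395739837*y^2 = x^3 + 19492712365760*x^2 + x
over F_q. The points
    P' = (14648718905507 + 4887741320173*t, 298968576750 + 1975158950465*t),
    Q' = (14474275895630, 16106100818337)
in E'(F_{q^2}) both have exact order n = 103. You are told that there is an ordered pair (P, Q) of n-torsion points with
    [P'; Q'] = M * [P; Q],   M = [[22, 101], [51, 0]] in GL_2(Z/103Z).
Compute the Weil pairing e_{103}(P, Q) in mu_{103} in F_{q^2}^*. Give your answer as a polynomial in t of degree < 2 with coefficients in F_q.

Under M = [[22,101],[51,0]] in GL_2(Z/103), e_{103}(P',Q') = e_{103}(P,Q)^(22*0-101*51 mod 103).
22*0 - 101*51 = -5151; reduced mod 103: det = 102, inverse 102.
Montgomery->Weierstrass: x_W = 268157333395*x+10642287885874, y_W=268157333395*y on F_{29709432537181}; lands on y^2=x^3+20078386428454*x+10284295017903.
Miller loop for e_{103} over F_{29709432537181^2}: bits of 103 = 1100111; 6 double steps + 4 add steps, l/v at each.
Miller gives e_{103}(P',Q') = 5025384872466 + 23944870952567*t in F_{29709432537181^2}.
Thus e_{103}(P,Q) = 3777230289219 + 5764561584614*t.

3777230289219 + 5764561584614*t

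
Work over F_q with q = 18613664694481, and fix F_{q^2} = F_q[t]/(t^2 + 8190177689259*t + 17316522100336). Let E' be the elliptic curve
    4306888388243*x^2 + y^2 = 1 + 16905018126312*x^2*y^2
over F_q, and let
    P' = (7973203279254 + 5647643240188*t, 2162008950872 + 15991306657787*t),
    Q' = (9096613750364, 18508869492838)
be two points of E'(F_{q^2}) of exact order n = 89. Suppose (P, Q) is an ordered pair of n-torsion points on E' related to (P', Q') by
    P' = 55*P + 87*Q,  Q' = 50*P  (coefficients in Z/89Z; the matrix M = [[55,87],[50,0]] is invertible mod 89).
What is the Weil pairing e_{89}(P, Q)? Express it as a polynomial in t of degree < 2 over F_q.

Since e_{89}(P,P)=e_{89}(Q,Q)=1 and e_{89}(Q,P)=e_{89}(P,Q)^{-1}, expanding e_{89}(55*P + 87*Q,50*P) leaves e(P,Q)^det(M).
det(M) mod 89 = 11; its inverse in (Z/89)^* is 81 (check: 11*81 mod 89 = 1).
Edwards->Montgomery: u=(1+y)/(1-y), v=u/x -> 17355394941527v^2=u^3+2567039297034u^2+u; then x_W=1503883739103u+6637595201506: y^2=x^3+7045969341933*x+6482984983737.
Miller loop for e_{89} over F_{18613664694481^2}: bits of 89 = 1011001; 6 double steps + 3 add steps, l/v at each.
Result: e(P',Q') = 16331120417842 + 2253960607890*t.
Thus e_{89}(P,Q) = 1165626877251 + 16194134547169*t.

1165626877251 + 16194134547169*t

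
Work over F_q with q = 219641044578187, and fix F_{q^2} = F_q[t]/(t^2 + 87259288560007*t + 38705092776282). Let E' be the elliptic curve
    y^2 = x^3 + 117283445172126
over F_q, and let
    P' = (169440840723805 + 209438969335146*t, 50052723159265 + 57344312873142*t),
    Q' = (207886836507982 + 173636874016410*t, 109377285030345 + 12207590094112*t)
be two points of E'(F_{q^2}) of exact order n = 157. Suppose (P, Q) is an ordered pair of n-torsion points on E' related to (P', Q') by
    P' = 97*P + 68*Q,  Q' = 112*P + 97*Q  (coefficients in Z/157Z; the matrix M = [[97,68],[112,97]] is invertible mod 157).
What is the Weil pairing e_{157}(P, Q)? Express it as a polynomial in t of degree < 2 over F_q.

Since e_{157}(P,P)=e_{157}(Q,Q)=1 and e_{157}(Q,P)=e_{157}(P,Q)^{-1}, expanding e_{157}(97*P + 68*Q,112*P + 97*Q) leaves e(P,Q)^det(M).
97*97 - 68*112 = 1793; reduced mod 157: det = 66, inverse 69.
Run Miller on y^2=x^3+117283445172126 over F_{219641044578187}: ladder 10011101 (8 bits); e = f_P(D_Q)/f_Q(D_P).
f_P(D_Q)/f_Q(D_P) = 107871536957516 + 174920722336175*t.
Finally e_{157}(P,Q) = 45966798487096 + 115200953271104*t.

45966798487096 + 115200953271104*t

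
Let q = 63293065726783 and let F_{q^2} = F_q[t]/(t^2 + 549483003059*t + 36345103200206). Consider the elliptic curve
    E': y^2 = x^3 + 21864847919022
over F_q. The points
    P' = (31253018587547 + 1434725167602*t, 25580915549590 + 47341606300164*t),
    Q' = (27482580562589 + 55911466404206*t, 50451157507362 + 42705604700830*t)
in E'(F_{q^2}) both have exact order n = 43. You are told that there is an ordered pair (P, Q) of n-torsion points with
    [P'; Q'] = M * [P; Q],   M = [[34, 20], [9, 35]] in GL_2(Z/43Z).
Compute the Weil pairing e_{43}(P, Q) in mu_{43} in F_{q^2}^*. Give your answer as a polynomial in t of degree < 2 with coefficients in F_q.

Alternating bilinearity on E[43] (values in mu_{43} in F_{63293065726783^2}) gives e(P',Q') = e(P,Q)^det(M).
det(M) mod 43 = 21; its inverse in (Z/43)^* is 41 (check: 21*41 mod 43 = 1).
Build f_{43,P'} and f_{43,Q'} via the 6-bit ladder of 43=101011_2; evaluate at shifted divisors; quotient in F_{63293065726783^2}.
The quotient is 57786153769076 + 33557307733974*t.
Raise to 41: e(P,Q) = 38515630308144 + 49621459020538*t in mu_{43}.

38515630308144 + 49621459020538*t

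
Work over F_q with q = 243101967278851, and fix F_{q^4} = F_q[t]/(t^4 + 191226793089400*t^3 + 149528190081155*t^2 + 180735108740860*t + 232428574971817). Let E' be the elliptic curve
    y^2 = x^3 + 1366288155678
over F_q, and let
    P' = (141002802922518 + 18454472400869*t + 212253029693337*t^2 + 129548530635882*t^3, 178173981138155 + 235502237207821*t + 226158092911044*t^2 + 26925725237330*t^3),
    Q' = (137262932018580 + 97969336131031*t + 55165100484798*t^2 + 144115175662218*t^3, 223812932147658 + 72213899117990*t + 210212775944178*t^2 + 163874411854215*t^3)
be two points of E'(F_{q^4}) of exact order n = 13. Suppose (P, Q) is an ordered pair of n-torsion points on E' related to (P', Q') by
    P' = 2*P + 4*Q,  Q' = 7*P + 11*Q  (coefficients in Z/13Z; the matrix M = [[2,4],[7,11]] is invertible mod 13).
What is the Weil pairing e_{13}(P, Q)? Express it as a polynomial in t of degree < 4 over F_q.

e_{13} is bilinear + alternating on E[13], so e_{13}(2*P + 4*Q, 7*P + 11*Q) = e_{13}(P,Q)^(2*11-4*7).
2*11 - 4*7 = -6; reduced mod 13: det = 7, inverse 2.
Build f_{13,P'} and f_{13,Q'} via the 4-bit ladder of 13=1101_2; evaluate at shifted divisors; quotient in F_{243101967278851^4}.
So e_{13}(P',Q') = 209791379557917 + 119692731856982*t + 146236696219081*t^2 + 228067771122583*t^3.
Raise to 2: e(P,Q) = 155482315720274 + 119228576012232*t + 156299512474931*t^2 + 233734118272387*t^3 in mu_{13}.

155482315720274 + 119228576012232*t + 156299512474931*t^2 + 233734118272387*t^3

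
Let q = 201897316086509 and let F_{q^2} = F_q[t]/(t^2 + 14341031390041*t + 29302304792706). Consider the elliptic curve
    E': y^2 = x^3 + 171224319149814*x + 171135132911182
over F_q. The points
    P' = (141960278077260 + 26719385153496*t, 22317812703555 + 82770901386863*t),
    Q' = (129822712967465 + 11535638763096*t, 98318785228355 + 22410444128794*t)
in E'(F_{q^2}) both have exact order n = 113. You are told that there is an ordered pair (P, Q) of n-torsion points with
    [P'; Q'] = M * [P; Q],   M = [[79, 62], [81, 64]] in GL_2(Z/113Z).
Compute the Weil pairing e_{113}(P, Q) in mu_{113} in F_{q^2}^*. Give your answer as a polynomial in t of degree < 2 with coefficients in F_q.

160053148889666 + 63601103891804*t

Since e_{113}(P,P)=e_{113}(Q,Q)=1 and e_{113}(Q,P)=e_{113}(P,Q)^{-1}, expanding e_{113}(79*P + 62*Q,81*P + 64*Q) leaves e(P,Q)^det(M).
Hence e(P,Q) = e(P',Q')^{10} where 10 = 34^{-1} mod 113.
Build f_{113,P'} and f_{113,Q'} via the 7-bit ladder of 113=1110001_2; evaluate at shifted divisors; quotient in F_{201897316086509^2}.
The quotient is 95615312777549 + 130664308573372*t.
Hence e(P,Q) = 160053148889666 + 63601103891804*t in F_{201897316086509^2}^*.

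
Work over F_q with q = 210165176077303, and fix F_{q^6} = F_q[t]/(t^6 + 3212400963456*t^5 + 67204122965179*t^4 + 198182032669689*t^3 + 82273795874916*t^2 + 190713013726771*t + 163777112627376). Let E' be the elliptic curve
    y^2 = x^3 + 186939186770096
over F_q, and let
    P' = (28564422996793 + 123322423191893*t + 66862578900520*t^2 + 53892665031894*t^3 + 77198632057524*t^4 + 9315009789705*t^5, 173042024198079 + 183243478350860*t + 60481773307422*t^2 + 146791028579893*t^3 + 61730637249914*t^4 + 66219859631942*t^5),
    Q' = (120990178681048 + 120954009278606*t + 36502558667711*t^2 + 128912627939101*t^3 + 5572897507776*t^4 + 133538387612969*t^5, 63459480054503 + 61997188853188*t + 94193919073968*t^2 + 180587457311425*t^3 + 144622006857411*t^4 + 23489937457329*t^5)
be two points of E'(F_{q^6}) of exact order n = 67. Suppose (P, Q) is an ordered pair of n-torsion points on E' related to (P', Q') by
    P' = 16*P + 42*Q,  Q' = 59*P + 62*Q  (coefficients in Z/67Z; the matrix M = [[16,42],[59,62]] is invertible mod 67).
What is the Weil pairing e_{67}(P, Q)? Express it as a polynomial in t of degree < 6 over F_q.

e_{67} is bilinear + alternating on E[67], so e_{67}(16*P + 42*Q, 59*P + 62*Q) = e_{67}(P,Q)^(16*62-42*59).
det(M) mod 67 = 55; its inverse in (Z/67)^* is 39 (check: 55*39 mod 67 = 1).
Double-and-add over 1000011: 7-1 doublings, 3-1 additions; each step l_{T,T}/v_{2T} or l_{T,P'}/v at Q'+S for random S.
Miller gives e_{67}(P',Q') = 69840909409814 + 22028383181338*t + 155535409804244*t^2 + 95015384655253*t^3 + 39575098439160*t^4 + 80511774408239*t^5 in F_{210165176077303^6}.
(69840909409814 + 22028383181338*t + 155535409804244*t^2 + 95015384655253*t^3 + 39575098439160*t^4 + 80511774408239*t^5)^{39} mod (210165176077303,f) = 90460064352812 + 208239746531356*t + 129276745347715*t^2 + 139955452511469*t^3 + 154061406914612*t^4 + 161378928702093*t^5.

90460064352812 + 208239746531356*t + 129276745347715*t^2 + 139955452511469*t^3 + 154061406914612*t^4 + 161378928702093*t^5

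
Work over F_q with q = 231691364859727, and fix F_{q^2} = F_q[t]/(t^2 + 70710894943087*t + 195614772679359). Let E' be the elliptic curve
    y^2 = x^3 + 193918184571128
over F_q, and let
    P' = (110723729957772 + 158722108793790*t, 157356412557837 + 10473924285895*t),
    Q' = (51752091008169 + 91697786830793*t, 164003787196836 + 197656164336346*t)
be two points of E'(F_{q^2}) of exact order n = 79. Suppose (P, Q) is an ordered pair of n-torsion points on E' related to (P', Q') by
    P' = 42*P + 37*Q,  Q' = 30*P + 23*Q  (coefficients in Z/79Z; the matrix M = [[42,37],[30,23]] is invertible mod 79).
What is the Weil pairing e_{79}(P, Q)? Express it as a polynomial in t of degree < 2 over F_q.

33068602757449 + 8903656684177*t

The 79-Weil pairing on E[79] over F_{231691364859727} is alternating-bilinear: e_{79}(P',Q') = e_{79}(P,Q)^det(M).
42*23 - 37*30 = -144; reduced mod 79: det = 14, inverse 17.
Double-and-add over 1001111: 7-1 doublings, 5-1 additions; each step l_{T,T}/v_{2T} or l_{T,P'}/v at Q'+S for random S.
So e_{79}(P',Q') = 190901192553858 + 222628702322914*t.
(190901192553858 + 222628702322914*t)^{17} mod (231691364859727,f) = 33068602757449 + 8903656684177*t.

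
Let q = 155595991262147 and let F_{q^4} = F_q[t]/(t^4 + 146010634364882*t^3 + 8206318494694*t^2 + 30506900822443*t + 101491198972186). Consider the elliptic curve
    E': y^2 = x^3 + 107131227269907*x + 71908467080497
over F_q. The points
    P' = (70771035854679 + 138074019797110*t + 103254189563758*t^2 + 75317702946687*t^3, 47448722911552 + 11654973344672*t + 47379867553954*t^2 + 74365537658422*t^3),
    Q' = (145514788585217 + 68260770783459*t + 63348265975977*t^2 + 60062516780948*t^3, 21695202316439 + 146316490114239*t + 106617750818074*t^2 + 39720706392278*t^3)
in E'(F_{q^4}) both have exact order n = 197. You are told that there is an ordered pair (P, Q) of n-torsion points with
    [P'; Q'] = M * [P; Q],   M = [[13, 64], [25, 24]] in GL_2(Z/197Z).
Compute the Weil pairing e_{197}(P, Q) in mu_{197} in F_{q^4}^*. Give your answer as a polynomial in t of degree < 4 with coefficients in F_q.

63559456397501 + 92825677465218*t + 123020706226701*t^2 + 145593172931145*t^3

The 197-Weil pairing on E[197] over F_{155595991262147} is alternating-bilinear: e_{197}(P',Q') = e_{197}(P,Q)^det(M).
Hence e(P,Q) = e(P',Q')^{13} where 13 = 91^{-1} mod 197.
8-bit Miller (11000101) on E'/F_{155595991262147} with a'=107131227269907, b'=71908467080497: accumulate tangent/chord ratios at Q'+S and P'+S'.
e_{197}(P',Q') = 66151732232651 + 73874728129414*t + 66155121239905*t^2 + 12261937868191*t^3.
Thus e_{197}(P,Q) = 63559456397501 + 92825677465218*t + 123020706226701*t^2 + 145593172931145*t^3.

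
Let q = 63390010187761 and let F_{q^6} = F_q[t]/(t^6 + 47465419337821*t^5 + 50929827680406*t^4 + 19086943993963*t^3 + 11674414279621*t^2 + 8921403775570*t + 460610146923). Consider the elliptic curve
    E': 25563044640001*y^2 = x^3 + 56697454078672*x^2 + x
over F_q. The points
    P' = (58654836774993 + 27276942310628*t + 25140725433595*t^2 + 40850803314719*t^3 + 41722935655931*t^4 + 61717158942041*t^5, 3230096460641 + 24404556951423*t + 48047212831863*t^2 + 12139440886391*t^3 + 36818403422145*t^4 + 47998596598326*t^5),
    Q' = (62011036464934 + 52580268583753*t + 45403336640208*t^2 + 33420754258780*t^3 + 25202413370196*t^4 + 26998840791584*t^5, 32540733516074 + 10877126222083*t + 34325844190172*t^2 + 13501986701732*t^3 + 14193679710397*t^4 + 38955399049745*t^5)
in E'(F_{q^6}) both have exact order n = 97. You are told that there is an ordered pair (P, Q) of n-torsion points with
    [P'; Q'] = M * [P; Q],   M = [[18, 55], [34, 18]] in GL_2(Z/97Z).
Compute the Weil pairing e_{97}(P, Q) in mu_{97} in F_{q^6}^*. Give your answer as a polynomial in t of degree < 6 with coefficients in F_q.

18666935786618 + 20555671177154*t + 7860955915366*t^2 + 58707706206900*t^3 + 9287414681727*t^4 + 51151824823004*t^5

The 97-Weil pairing on E[97] over F_{63390010187761} is alternating-bilinear: e_{97}(P',Q') = e_{97}(P,Q)^det(M).
det(M) mod 97 = 6; its inverse in (Z/97)^* is 81 (check: 6*81 mod 97 = 1).
Montgomery->Weierstrass: x_W = 29460480627657*x+29111184288839, y_W=29460480627657*y on F_{63390010187761}; lands on y^2=x^3+7525633327843*x+20888380725068.
Double-and-add over 1100001: 7-1 doublings, 3-1 additions; each step l_{T,T}/v_{2T} or l_{T,P'}/v at Q'+S for random S.
Result: e(P',Q') = 59808694037801 + 36525114050400*t + 8897950947413*t^2 + 3373608127800*t^3 + 9784461447121*t^4 + 32896268378487*t^5.
(59808694037801 + 36525114050400*t + 8897950947413*t^2 + 3373608127800*t^3 + 9784461447121*t^4 + 32896268378487*t^5)^{81} mod (63390010187761,f) = 18666935786618 + 20555671177154*t + 7860955915366*t^2 + 58707706206900*t^3 + 9287414681727*t^4 + 51151824823004*t^5.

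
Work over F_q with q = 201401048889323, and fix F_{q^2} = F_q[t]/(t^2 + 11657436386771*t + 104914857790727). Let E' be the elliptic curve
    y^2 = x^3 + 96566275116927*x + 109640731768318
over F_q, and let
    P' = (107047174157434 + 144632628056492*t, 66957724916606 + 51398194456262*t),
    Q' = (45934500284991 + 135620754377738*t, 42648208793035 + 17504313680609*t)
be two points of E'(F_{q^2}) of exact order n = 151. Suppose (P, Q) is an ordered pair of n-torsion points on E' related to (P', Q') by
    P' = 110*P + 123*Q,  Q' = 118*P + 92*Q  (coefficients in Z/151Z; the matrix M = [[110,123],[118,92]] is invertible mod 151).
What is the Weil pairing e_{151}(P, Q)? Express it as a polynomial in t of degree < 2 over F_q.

159587468288587 + 851650368725*t

The 151-Weil pairing on E[151] over F_{201401048889323} is alternating-bilinear: e_{151}(P',Q') = e_{151}(P,Q)^det(M).
So e_{151}(P,Q) = e_{151}(P',Q')^{10}, since 136*10 = 1 mod 151.
n = 151 = (10010111)_2 (8 bits, wt 5); accumulate f_{151,P'}(Q'+S)/f_{151,P'}(S) along the 7-step ladder.
Result: e(P',Q') = 33930624668184 + 63645395366829*t.
(33930624668184 + 63645395366829*t)^{10} mod (201401048889323,f) = 159587468288587 + 851650368725*t.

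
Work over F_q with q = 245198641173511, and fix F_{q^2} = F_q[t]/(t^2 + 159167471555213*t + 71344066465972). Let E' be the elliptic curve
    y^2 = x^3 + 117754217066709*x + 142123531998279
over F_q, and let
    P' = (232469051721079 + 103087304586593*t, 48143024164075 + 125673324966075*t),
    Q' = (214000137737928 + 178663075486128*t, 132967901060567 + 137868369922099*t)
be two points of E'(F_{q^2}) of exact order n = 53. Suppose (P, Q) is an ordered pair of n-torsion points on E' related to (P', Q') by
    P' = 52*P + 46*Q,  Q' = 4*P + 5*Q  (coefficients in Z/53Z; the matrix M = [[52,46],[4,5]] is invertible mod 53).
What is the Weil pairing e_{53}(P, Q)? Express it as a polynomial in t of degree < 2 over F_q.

224419785893254 + 174311441148398*t

e_{53}(aP+bQ,cP+dQ) = e_{53}(P,Q)^(ad-bc); with (a,b,c,d)=(52,46,4,5) this gives the det-53 law.
det M = 52*5 - 46*4 = 76 = 23 (mod 53); 23^{-1} = 30 (mod 53).
n = 53 = (110101)_2 (6 bits, wt 4); accumulate f_{53,P'}(Q'+S)/f_{53,P'}(S) along the 5-step ladder.
So e_{53}(P',Q') = 238550466247415 + 193004912315634*t.
Thus e_{53}(P,Q) = 224419785893254 + 174311441148398*t.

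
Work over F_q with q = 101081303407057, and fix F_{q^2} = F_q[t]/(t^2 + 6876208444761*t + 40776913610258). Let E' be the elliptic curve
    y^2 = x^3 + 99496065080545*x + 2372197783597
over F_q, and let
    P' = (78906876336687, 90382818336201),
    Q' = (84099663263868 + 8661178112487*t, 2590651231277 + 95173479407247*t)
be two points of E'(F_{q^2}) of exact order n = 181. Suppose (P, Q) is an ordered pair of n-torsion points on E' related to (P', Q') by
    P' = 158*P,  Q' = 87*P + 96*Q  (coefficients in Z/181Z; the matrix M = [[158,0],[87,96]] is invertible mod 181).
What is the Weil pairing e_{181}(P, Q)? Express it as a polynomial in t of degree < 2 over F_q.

83358886812249 + 32021250054978*t

Since e_{181}(P,P)=e_{181}(Q,Q)=1 and e_{181}(Q,P)=e_{181}(P,Q)^{-1}, expanding e_{181}(158*P,87*P + 96*Q) leaves e(P,Q)^det(M).
Inverting 145 mod 181: 5. Thus e_{181}(P,Q) = e(P',Q')^{5}.
8-bit Miller (10110101) on E'/F_{101081303407057} with a'=99496065080545, b'=2372197783597: accumulate tangent/chord ratios at Q'+S and P'+S'.
Miller gives e_{181}(P',Q') = 62157947875853 + 21840571313207*t in F_{101081303407057^2}.
e_{181}(P,Q) = (62157947875853 + 21840571313207*t)^{5} = 83358886812249 + 32021250054978*t.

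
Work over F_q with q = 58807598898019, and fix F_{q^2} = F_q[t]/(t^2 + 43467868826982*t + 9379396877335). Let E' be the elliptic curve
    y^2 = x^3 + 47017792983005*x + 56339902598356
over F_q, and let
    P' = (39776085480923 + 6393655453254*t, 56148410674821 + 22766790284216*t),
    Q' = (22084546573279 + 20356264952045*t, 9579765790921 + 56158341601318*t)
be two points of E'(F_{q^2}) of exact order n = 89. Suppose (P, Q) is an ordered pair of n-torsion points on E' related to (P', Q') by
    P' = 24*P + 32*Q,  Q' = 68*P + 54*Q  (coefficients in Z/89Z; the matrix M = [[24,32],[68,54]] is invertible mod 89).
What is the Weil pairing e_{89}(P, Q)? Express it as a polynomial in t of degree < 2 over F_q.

Alternating bilinearity on E[89] (values in mu_{89} in F_{58807598898019^2}) gives e(P',Q') = e(P,Q)^det(M).
det(M) mod 89 = 10; its inverse in (Z/89)^* is 9 (check: 10*9 mod 89 = 1).
Miller loop for e_{89} over F_{58807598898019^2}: bits of 89 = 1011001; 6 double steps + 3 add steps, l/v at each.
Miller gives e_{89}(P',Q') = 51928520827496 + 5754275076619*t in F_{58807598898019^2}.
Raise to 9: e(P,Q) = 29397495046624 + 28302553646506*t in mu_{89}.

29397495046624 + 28302553646506*t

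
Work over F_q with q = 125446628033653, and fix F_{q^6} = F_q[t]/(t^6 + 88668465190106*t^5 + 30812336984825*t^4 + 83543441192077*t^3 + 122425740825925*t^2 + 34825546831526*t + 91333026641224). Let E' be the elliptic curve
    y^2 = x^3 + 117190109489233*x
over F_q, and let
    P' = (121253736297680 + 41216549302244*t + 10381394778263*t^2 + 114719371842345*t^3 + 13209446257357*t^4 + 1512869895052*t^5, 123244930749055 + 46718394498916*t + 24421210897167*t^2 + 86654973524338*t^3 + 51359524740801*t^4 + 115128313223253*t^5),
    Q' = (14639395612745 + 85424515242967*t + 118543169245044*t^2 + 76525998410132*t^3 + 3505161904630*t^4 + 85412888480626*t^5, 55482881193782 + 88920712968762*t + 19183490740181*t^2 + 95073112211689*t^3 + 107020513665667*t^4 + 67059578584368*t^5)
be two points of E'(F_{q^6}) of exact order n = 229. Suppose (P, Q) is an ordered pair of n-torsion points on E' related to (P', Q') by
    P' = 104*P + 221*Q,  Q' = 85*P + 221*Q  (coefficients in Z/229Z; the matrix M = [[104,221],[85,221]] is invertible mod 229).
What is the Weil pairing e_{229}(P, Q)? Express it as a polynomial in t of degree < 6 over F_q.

e_{229}(aP+bQ,cP+dQ) = e_{229}(P,Q)^(ad-bc); with (a,b,c,d)=(104,221,85,221) this gives the det-229 law.
Inverting 77 mod 229: 116. Thus e_{229}(P,Q) = e(P',Q')^{116}.
8-bit Miller (11100101) on E'/F_{125446628033653} with a'=117190109489233, b'=0: accumulate tangent/chord ratios at Q'+S and P'+S'.
Miller gives e_{229}(P',Q') = 37615441520120 + 38958491761936*t + 86438239675712*t^2 + 81934307446780*t^3 + 20521398815970*t^4 + 18322772111592*t^5 in F_{125446628033653^6}.
e_{229}(P,Q) = (37615441520120 + 38958491761936*t + 86438239675712*t^2 + 81934307446780*t^3 + 20521398815970*t^4 + 18322772111592*t^5)^{116} = 102803400595325 + 83984508088877*t + 118437431530388*t^2 + 25601302123625*t^3 + 46123002083834*t^4 + 36835382014895*t^5.

102803400595325 + 83984508088877*t + 118437431530388*t^2 + 25601302123625*t^3 + 46123002083834*t^4 + 36835382014895*t^5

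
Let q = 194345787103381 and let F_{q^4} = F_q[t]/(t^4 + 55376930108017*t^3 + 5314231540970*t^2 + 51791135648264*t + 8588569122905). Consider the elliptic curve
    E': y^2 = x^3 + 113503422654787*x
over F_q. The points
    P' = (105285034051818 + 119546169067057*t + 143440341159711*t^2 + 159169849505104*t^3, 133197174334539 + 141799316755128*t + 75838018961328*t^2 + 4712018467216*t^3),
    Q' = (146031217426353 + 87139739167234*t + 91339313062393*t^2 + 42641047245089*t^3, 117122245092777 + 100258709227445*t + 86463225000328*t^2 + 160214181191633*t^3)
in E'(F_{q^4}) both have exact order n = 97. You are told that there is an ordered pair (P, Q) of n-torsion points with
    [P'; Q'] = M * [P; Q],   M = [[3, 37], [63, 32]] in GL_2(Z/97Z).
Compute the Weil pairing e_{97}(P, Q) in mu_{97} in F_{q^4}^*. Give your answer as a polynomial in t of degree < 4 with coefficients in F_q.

e_{97} is bilinear + alternating on E[97], so e_{97}(3*P + 37*Q, 63*P + 32*Q) = e_{97}(P,Q)^(3*32-37*63).
Inverting 93 mod 97: 24. Thus e_{97}(P,Q) = e(P',Q')^{24}.
Run Miller on y^2=x^3+113503422654787*x over F_{194345787103381}: ladder 1100001 (7 bits); e = f_P(D_Q)/f_Q(D_P).
The quotient is 157484481166051 + 67771015267119*t + 111003533789965*t^2 + 129748294490064*t^3.
e_{97}(P,Q) = (157484481166051 + 67771015267119*t + 111003533789965*t^2 + 129748294490064*t^3)^{24} = 38648673503216 + 67205973129604*t + 143588770347408*t^2 + 24462709482002*t^3.

38648673503216 + 67205973129604*t + 143588770347408*t^2 + 24462709482002*t^3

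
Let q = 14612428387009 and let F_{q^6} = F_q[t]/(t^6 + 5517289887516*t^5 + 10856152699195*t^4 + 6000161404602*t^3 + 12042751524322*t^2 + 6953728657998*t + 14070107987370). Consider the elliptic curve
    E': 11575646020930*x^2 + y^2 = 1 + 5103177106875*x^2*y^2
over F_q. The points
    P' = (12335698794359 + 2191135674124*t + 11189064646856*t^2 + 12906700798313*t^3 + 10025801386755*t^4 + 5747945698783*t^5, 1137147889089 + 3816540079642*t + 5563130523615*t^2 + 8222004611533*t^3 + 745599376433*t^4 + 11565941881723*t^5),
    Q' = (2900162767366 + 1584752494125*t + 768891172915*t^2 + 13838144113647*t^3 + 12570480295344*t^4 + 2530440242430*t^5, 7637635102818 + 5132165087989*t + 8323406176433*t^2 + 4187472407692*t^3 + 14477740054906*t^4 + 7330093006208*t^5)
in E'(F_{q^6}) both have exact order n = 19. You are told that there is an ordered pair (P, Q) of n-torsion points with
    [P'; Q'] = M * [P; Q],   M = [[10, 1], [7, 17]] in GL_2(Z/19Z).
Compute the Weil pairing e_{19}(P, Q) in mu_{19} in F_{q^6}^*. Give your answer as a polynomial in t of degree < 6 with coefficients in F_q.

10253069136510 + 2422288194681*t + 6852197573709*t^2 + 10148026440278*t^3 + 714927759967*t^4 + 1343805445144*t^5

Under M = [[10,1],[7,17]] in GL_2(Z/19), e_{19}(P',Q') = e_{19}(P,Q)^(10*17-1*7 mod 19).
det(M) mod 19 = 11; its inverse in (Z/19)^* is 7 (check: 11*7 mod 19 = 1).
Edwards->Montgomery: u=(1+y)/(1-y), v=u/x -> 6152481505726v^2=u^3+8406639310863u^2+u; then x_W=5271224325266u+344399123466: y^2=x^3+10519805462225*x+12285471081226.
Miller loop for e_{19} over F_{14612428387009^6}: bits of 19 = 10011; 4 double steps + 2 add steps, l/v at each.
f_P(D_Q)/f_Q(D_P) = 6382560179250 + 9664183032830*t + 7324820199952*t^2 + 4819625896692*t^3 + 7507396748265*t^4 + 9472782214781*t^5.
Thus e_{19}(P,Q) = 10253069136510 + 2422288194681*t + 6852197573709*t^2 + 10148026440278*t^3 + 714927759967*t^4 + 1343805445144*t^5.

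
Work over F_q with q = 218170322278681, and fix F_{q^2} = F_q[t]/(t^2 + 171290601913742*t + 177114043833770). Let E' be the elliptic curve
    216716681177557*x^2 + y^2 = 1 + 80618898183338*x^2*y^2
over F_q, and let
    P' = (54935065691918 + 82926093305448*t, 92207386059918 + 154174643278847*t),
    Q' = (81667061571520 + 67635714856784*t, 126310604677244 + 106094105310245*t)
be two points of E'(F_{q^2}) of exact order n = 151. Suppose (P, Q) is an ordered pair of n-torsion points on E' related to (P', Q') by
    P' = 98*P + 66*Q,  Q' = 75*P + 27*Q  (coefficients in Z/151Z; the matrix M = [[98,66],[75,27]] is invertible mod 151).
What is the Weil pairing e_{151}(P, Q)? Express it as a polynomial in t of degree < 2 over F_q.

Alternating bilinearity on E[151] (values in mu_{151} in F_{218170322278681^2}) gives e(P',Q') = e(P,Q)^det(M).
Hence e(P,Q) = e(P',Q')^{120} where 120 = 112^{-1} mod 151.
Edwards a_E,d_E -> Montgomery A=7999269216884,B=149832978161031 -> Weierstrass 0,26363524833488 via alpha=158641091032823,beta=88567026318225.
8-bit Miller (10010111) on E'/F_{218170322278681} with a'=0, b'=26363524833488: accumulate tangent/chord ratios at Q'+S and P'+S'.
e_{151}(P',Q') = 36001172648029 + 54524164636711*t.
Raise to 120: e(P,Q) = 191008664512504 + 166805942491772*t in mu_{151}.

191008664512504 + 166805942491772*t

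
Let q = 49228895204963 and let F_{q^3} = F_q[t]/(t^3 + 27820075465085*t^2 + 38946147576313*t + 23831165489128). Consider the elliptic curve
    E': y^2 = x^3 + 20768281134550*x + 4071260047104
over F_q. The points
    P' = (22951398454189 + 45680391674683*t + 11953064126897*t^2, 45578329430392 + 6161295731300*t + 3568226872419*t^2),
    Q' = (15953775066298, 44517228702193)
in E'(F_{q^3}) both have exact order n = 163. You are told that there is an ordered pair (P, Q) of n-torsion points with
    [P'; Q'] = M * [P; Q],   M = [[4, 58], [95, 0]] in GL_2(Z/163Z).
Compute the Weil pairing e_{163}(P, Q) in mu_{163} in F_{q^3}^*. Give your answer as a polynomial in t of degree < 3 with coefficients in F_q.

25082098670484 + 32378535198632*t + 19023783490849*t^2

Since e_{163}(P,P)=e_{163}(Q,Q)=1 and e_{163}(Q,P)=e_{163}(P,Q)^{-1}, expanding e_{163}(4*P + 58*Q,95*P) leaves e(P,Q)^det(M).
4*0 - 58*95 = -5510; reduced mod 163: det = 32, inverse 107.
Build f_{163,P'} and f_{163,Q'} via the 8-bit ladder of 163=10100011_2; evaluate at shifted divisors; quotient in F_{49228895204963^3}.
The quotient is 19703932575055 + 31017971531252*t + 25641125079600*t^2.
Raise to 107: e(P,Q) = 25082098670484 + 32378535198632*t + 19023783490849*t^2 in mu_{163}.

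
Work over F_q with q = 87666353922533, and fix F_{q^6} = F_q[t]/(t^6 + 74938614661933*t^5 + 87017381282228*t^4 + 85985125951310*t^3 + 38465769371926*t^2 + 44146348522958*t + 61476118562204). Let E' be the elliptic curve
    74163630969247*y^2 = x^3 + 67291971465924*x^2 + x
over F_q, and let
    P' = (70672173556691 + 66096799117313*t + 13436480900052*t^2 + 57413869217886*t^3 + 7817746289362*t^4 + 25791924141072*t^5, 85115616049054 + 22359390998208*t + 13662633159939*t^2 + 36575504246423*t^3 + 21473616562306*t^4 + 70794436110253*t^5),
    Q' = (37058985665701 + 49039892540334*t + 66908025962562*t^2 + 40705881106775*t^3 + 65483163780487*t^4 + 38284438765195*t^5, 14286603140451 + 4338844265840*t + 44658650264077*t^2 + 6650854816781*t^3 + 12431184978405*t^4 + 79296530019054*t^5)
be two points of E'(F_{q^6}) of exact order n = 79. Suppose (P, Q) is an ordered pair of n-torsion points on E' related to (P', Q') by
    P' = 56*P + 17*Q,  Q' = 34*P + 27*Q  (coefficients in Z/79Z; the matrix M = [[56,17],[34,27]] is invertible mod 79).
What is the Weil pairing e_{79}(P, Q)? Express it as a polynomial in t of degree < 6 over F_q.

Since e_{79}(P,P)=e_{79}(Q,Q)=1 and e_{79}(Q,P)=e_{79}(P,Q)^{-1}, expanding e_{79}(56*P + 17*Q,34*P + 27*Q) leaves e(P,Q)^det(M).
56*27 - 17*34 = 934; reduced mod 79: det = 65, inverse 62.
(x,y)|->(30719862778317x+49015003079304,30719862778317y) sends E' to y^2=x^3+3116981808345*x+33036593132136.
Build f_{79,P'} and f_{79,Q'} via the 7-bit ladder of 79=1001111_2; evaluate at shifted divisors; quotient in F_{87666353922533^6}.
The quotient is 52422864911518 + 32085960175383*t + 75042436180241*t^2 + 46029493255568*t^3 + 24954962888699*t^4 + 22971717265772*t^5.
Raise to 62: e(P,Q) = 86220581004799 + 58856459317758*t + 23610792284127*t^2 + 20935270370177*t^3 + 24995510160631*t^4 + 46438766523822*t^5 in mu_{79}.

86220581004799 + 58856459317758*t + 23610792284127*t^2 + 20935270370177*t^3 + 24995510160631*t^4 + 46438766523822*t^5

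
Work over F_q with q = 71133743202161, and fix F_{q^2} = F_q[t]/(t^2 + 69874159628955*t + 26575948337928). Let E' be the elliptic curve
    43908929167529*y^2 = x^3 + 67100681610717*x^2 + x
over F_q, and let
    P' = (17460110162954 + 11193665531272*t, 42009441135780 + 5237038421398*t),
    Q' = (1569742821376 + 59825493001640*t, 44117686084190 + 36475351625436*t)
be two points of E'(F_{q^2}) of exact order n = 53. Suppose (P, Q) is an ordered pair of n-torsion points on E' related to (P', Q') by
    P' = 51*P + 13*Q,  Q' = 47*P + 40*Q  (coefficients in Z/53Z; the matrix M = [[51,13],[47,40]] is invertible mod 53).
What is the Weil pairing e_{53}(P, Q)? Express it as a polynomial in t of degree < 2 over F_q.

26287161608623 + 37249451263444*t

Under M = [[51,13],[47,40]] in GL_2(Z/53), e_{53}(P',Q') = e_{53}(P,Q)^(51*40-13*47 mod 53).
Inverting 51 mod 53: 26. Thus e_{53}(P,Q) = e(P',Q')^{26}.
Undo Montgomery via alpha=790964828328, beta=9417019095082: (a',b')=(10992335638309,54835687930345) over F_{71133743202161}.
Miller loop for e_{53} over F_{71133743202161^2}: bits of 53 = 110101; 5 double steps + 3 add steps, l/v at each.
So e_{53}(P',Q') = 31757233501809 + 22204596463425*t.
Thus e_{53}(P,Q) = 26287161608623 + 37249451263444*t.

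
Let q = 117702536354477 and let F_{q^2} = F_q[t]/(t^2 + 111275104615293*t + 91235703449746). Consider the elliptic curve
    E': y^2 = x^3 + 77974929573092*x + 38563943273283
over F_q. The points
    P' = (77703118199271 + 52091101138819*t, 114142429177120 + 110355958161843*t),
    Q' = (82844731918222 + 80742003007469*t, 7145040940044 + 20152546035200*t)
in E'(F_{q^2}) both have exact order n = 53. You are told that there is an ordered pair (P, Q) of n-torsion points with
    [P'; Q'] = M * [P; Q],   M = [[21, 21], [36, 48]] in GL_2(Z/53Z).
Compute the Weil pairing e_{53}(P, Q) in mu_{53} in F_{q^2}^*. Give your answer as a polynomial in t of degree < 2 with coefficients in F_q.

The 53-Weil pairing on E[53] over F_{117702536354477} is alternating-bilinear: e_{53}(P',Q') = e_{53}(P,Q)^det(M).
det M = 21*48 - 21*36 = 252 = 40 (mod 53); 40^{-1} = 4 (mod 53).
Build f_{53,P'} and f_{53,Q'} via the 6-bit ladder of 53=110101_2; evaluate at shifted divisors; quotient in F_{117702536354477^2}.
f_P(D_Q)/f_Q(D_P) = 115576468510077 + 110634076398182*t.
Finally e_{53}(P,Q) = 99371952464440 + 105813367060476*t.

99371952464440 + 105813367060476*t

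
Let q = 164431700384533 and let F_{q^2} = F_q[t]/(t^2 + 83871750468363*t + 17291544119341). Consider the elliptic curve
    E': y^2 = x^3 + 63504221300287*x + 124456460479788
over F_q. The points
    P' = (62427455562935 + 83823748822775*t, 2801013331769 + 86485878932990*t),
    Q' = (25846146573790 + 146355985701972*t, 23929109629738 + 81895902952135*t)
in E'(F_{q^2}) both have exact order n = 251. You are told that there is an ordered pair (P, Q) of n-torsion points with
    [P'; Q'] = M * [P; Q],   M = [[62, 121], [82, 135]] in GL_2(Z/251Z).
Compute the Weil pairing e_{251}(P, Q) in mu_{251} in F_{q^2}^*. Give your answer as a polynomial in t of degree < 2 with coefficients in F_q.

147528578558595 + 131505436475204*t

e_{251}(aP+bQ,cP+dQ) = e_{251}(P,Q)^(ad-bc); with (a,b,c,d)=(62,121,82,135) this gives the det-251 law.
det(M) mod 251 = 205; its inverse in (Z/251)^* is 60 (check: 205*60 mod 251 = 1).
Run Miller on y^2=x^3+63504221300287*x+124456460479788 over F_{164431700384533}: ladder 11111011 (8 bits); e = f_P(D_Q)/f_Q(D_P).
f_P(D_Q)/f_Q(D_P) = 161169621982977 + 163899211364026*t.
Thus e_{251}(P,Q) = 147528578558595 + 131505436475204*t.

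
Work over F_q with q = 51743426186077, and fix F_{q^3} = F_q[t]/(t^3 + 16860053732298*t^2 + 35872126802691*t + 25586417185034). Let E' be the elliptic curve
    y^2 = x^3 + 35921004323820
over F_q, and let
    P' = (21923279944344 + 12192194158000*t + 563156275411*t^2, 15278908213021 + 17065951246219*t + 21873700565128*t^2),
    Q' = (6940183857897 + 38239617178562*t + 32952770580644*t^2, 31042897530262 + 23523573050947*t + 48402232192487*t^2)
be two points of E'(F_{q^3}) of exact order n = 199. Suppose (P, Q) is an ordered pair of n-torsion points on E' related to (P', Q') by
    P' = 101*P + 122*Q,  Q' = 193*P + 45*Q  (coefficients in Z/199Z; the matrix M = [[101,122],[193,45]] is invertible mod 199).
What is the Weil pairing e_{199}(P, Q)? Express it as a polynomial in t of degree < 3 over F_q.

20000443186660 + 12251188539064*t + 41713223612141*t^2

Alternating bilinearity on E[199] (values in mu_{199} in F_{51743426186077^3}) gives e(P',Q') = e(P,Q)^det(M).
101*45 - 122*193 = -19001; reduced mod 199: det = 103, inverse 114.
Run Miller on y^2=x^3+35921004323820 over F_{51743426186077}: ladder 11000111 (8 bits); e = f_P(D_Q)/f_Q(D_P).
The quotient is 36120950067767 + 5483195056466*t + 6363348667525*t^2.
Hence e(P,Q) = 20000443186660 + 12251188539064*t + 41713223612141*t^2 in F_{51743426186077^3}^*.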